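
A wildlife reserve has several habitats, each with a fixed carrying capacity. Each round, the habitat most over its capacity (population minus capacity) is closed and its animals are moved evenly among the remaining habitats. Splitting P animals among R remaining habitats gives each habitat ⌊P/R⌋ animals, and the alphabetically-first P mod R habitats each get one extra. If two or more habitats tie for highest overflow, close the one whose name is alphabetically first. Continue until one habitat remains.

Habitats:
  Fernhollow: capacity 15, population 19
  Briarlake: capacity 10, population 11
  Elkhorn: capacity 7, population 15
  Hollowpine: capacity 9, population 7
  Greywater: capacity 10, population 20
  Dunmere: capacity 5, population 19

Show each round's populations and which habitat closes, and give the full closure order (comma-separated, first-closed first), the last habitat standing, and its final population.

Round 1: Briarlake=11 Dunmere=19 Elkhorn=15 Fernhollow=19 Greywater=20 Hollowpine=7 → close Dunmere (overflow 14)
  19÷5 = 3 each, +1 to first 4
Round 2: Briarlake=15 Elkhorn=19 Fernhollow=23 Greywater=24 Hollowpine=10 → close Greywater (overflow 14)
  24÷4 = 6 each, +1 to first 0
Round 3: Briarlake=21 Elkhorn=25 Fernhollow=29 Hollowpine=16 → close Elkhorn (overflow 18)
  25÷3 = 8 each, +1 to first 1
Round 4: Briarlake=30 Fernhollow=37 Hollowpine=24 → close Fernhollow (overflow 22)
  37÷2 = 18 each, +1 to first 1
Round 5: Briarlake=49 Hollowpine=42 → close Briarlake (overflow 39)
  49÷1 = 49 each, +1 to first 0

Closure order: Dunmere, Greywater, Elkhorn, Fernhollow, Briarlake
Last habitat: Hollowpine with 91 animals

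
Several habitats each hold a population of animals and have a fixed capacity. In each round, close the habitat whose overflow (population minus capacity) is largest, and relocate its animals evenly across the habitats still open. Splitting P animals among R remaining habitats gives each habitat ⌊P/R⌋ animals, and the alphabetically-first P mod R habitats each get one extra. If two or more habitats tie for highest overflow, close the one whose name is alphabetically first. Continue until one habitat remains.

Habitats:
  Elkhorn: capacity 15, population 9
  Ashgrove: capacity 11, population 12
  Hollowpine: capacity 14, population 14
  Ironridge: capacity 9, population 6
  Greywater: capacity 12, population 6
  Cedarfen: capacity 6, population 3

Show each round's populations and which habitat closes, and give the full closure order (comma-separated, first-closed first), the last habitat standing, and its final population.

Round 1: Ashgrove=12 Cedarfen=3 Elkhorn=9 Greywater=6 Hollowpine=14 Ironridge=6 → close Ashgrove (overflow 1)
  12÷5 = 2 each, +1 to first 2
Round 2: Cedarfen=6 Elkhorn=12 Greywater=8 Hollowpine=16 Ironridge=8 → close Hollowpine (overflow 2)
  16÷4 = 4 each, +1 to first 0
Round 3: Cedarfen=10 Elkhorn=16 Greywater=12 Ironridge=12 → close Cedarfen (overflow 4)
  10÷3 = 3 each, +1 to first 1
Round 4: Elkhorn=20 Greywater=15 Ironridge=15 → close Ironridge (overflow 6)
  15÷2 = 7 each, +1 to first 1
Round 5: Elkhorn=28 Greywater=22 → close Elkhorn (overflow 13)
  28÷1 = 28 each, +1 to first 0

Closure order: Ashgrove, Hollowpine, Cedarfen, Ironridge, Elkhorn
Last habitat: Greywater with 50 animals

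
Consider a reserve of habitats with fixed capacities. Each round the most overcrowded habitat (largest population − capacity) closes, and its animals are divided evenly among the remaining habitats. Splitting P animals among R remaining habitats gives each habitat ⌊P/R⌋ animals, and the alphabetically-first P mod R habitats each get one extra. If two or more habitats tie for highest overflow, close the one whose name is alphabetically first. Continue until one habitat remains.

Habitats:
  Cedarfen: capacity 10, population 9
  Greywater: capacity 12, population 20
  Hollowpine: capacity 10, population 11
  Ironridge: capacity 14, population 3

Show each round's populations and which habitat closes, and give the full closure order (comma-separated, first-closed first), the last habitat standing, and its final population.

Round 1: Cedarfen=9 Greywater=20 Hollowpine=11 Ironridge=3 → close Greywater (overflow 8)
  20÷3 = 6 each, +1 to first 2
Round 2: Cedarfen=16 Hollowpine=18 Ironridge=9 → close Hollowpine (overflow 8)
  18÷2 = 9 each, +1 to first 0
Round 3: Cedarfen=25 Ironridge=18 → close Cedarfen (overflow 15)
  25÷1 = 25 each, +1 to first 0

Closure order: Greywater, Hollowpine, Cedarfen
Last habitat: Ironridge with 43 animals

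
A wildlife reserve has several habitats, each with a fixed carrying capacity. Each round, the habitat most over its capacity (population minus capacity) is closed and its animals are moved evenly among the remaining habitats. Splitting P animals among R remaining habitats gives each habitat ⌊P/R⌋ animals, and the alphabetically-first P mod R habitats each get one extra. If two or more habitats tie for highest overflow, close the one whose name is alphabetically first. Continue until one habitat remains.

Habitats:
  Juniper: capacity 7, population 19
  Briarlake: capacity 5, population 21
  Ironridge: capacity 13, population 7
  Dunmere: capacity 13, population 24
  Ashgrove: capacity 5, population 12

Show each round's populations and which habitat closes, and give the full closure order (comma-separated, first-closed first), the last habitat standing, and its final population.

Closure order: Briarlake, Juniper, Dunmere, Ashgrove
Last habitat: Ironridge with 83 animals

Round 1: Ashgrove=12 Briarlake=21 Dunmere=24 Ironridge=7 Juniper=19 → close Briarlake (overflow 16)
  21÷4 = 5 each, +1 to first 1
Round 2: Ashgrove=18 Dunmere=29 Ironridge=12 Juniper=24 → close Juniper (overflow 17)
  24÷3 = 8 each, +1 to first 0
Round 3: Ashgrove=26 Dunmere=37 Ironridge=20 → close Dunmere (overflow 24)
  37÷2 = 18 each, +1 to first 1
Round 4: Ashgrove=45 Ironridge=38 → close Ashgrove (overflow 40)
  45÷1 = 45 each, +1 to first 0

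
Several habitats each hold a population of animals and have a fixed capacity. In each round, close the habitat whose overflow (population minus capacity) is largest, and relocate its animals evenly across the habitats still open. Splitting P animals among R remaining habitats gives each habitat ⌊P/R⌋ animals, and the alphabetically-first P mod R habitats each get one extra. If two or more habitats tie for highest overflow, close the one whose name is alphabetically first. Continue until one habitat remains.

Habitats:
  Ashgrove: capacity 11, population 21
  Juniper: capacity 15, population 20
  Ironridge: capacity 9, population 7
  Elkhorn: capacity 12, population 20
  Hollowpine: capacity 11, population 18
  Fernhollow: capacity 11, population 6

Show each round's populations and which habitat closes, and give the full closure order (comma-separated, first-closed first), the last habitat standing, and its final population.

Closure order: Ashgrove, Elkhorn, Hollowpine, Juniper, Fernhollow
Last habitat: Ironridge with 92 animals

Round 1: Ashgrove=21 Elkhorn=20 Fernhollow=6 Hollowpine=18 Ironridge=7 Juniper=20 → close Ashgrove (overflow 10)
  21÷5 = 4 each, +1 to first 1
Round 2: Elkhorn=25 Fernhollow=10 Hollowpine=22 Ironridge=11 Juniper=24 → close Elkhorn (overflow 13)
  25÷4 = 6 each, +1 to first 1
Round 3: Fernhollow=17 Hollowpine=28 Ironridge=17 Juniper=30 → close Hollowpine (overflow 17)
  28÷3 = 9 each, +1 to first 1
Round 4: Fernhollow=27 Ironridge=26 Juniper=39 → close Juniper (overflow 24)
  39÷2 = 19 each, +1 to first 1
Round 5: Fernhollow=47 Ironridge=45 → close Fernhollow (overflow 36)
  47÷1 = 47 each, +1 to first 0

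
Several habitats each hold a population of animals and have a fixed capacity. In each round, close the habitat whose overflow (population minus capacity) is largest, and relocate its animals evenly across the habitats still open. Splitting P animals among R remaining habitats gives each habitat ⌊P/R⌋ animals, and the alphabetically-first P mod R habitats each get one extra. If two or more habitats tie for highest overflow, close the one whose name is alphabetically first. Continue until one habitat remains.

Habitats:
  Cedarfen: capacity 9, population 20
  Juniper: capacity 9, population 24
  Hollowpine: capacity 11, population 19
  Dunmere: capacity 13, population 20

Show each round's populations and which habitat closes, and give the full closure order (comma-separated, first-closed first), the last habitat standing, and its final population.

Closure order: Juniper, Cedarfen, Hollowpine
Last habitat: Dunmere with 83 animals

Round 1: Cedarfen=20 Dunmere=20 Hollowpine=19 Juniper=24 → close Juniper (overflow 15)
  24÷3 = 8 each, +1 to first 0
Round 2: Cedarfen=28 Dunmere=28 Hollowpine=27 → close Cedarfen (overflow 19)
  28÷2 = 14 each, +1 to first 0
Round 3: Dunmere=42 Hollowpine=41 → close Hollowpine (overflow 30)
  41÷1 = 41 each, +1 to first 0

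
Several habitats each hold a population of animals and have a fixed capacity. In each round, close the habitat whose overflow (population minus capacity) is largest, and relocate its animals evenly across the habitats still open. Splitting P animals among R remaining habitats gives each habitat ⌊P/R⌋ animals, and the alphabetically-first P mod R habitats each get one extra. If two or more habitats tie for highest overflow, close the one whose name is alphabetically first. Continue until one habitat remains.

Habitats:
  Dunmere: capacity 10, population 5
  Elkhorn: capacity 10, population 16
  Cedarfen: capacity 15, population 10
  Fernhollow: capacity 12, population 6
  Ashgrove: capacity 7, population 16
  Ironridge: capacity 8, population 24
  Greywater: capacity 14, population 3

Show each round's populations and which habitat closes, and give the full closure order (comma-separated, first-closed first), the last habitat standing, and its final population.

Closure order: Ironridge, Ashgrove, Elkhorn, Cedarfen, Dunmere, Fernhollow
Last habitat: Greywater with 80 animals

Round 1: Ashgrove=16 Cedarfen=10 Dunmere=5 Elkhorn=16 Fernhollow=6 Greywater=3 Ironridge=24 → close Ironridge (overflow 16)
  24÷6 = 4 each, +1 to first 0
Round 2: Ashgrove=20 Cedarfen=14 Dunmere=9 Elkhorn=20 Fernhollow=10 Greywater=7 → close Ashgrove (overflow 13)
  20÷5 = 4 each, +1 to first 0
Round 3: Cedarfen=18 Dunmere=13 Elkhorn=24 Fernhollow=14 Greywater=11 → close Elkhorn (overflow 14)
  24÷4 = 6 each, +1 to first 0
Round 4: Cedarfen=24 Dunmere=19 Fernhollow=20 Greywater=17 → close Cedarfen (overflow 9)
  24÷3 = 8 each, +1 to first 0
Round 5: Dunmere=27 Fernhollow=28 Greywater=25 → close Dunmere (overflow 17)
  27÷2 = 13 each, +1 to first 1
Round 6: Fernhollow=42 Greywater=38 → close Fernhollow (overflow 30)
  42÷1 = 42 each, +1 to first 0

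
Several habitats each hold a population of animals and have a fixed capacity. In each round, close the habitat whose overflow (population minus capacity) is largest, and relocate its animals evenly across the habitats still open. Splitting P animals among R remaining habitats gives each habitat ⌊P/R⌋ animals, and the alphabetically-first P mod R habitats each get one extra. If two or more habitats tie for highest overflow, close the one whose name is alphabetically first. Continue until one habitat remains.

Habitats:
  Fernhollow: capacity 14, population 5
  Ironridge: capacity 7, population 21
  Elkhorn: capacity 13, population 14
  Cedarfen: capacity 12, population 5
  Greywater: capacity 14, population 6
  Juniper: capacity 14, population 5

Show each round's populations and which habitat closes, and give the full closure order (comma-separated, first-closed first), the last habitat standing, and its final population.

Closure order: Ironridge, Elkhorn, Cedarfen, Fernhollow, Greywater
Last habitat: Juniper with 56 animals

Round 1: Cedarfen=5 Elkhorn=14 Fernhollow=5 Greywater=6 Ironridge=21 Juniper=5 → close Ironridge (overflow 14)
  21÷5 = 4 each, +1 to first 1
Round 2: Cedarfen=10 Elkhorn=18 Fernhollow=9 Greywater=10 Juniper=9 → close Elkhorn (overflow 5)
  18÷4 = 4 each, +1 to first 2
Round 3: Cedarfen=15 Fernhollow=14 Greywater=14 Juniper=13 → close Cedarfen (overflow 3)
  15÷3 = 5 each, +1 to first 0
Round 4: Fernhollow=19 Greywater=19 Juniper=18 → close Fernhollow (overflow 5)
  19÷2 = 9 each, +1 to first 1
Round 5: Greywater=29 Juniper=27 → close Greywater (overflow 15)
  29÷1 = 29 each, +1 to first 0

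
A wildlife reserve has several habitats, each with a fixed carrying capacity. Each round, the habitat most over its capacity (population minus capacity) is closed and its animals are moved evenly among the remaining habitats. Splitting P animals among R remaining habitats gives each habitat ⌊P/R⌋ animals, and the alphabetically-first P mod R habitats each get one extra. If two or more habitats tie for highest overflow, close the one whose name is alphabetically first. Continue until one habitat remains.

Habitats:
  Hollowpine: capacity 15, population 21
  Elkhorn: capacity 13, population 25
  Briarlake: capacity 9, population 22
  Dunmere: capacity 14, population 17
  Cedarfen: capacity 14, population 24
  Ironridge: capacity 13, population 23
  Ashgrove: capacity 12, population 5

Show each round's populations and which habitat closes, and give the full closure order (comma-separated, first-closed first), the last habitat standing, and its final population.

Closure order: Briarlake, Elkhorn, Cedarfen, Ironridge, Hollowpine, Dunmere
Last habitat: Ashgrove with 137 animals

Round 1: Ashgrove=5 Briarlake=22 Cedarfen=24 Dunmere=17 Elkhorn=25 Hollowpine=21 Ironridge=23 → close Briarlake (overflow 13)
  22÷6 = 3 each, +1 to first 4
Round 2: Ashgrove=9 Cedarfen=28 Dunmere=21 Elkhorn=29 Hollowpine=24 Ironridge=26 → close Elkhorn (overflow 16)
  29÷5 = 5 each, +1 to first 4
Round 3: Ashgrove=15 Cedarfen=34 Dunmere=27 Hollowpine=30 Ironridge=31 → close Cedarfen (overflow 20)
  34÷4 = 8 each, +1 to first 2
Round 4: Ashgrove=24 Dunmere=36 Hollowpine=38 Ironridge=39 → close Ironridge (overflow 26)
  39÷3 = 13 each, +1 to first 0
Round 5: Ashgrove=37 Dunmere=49 Hollowpine=51 → close Hollowpine (overflow 36)
  51÷2 = 25 each, +1 to first 1
Round 6: Ashgrove=63 Dunmere=74 → close Dunmere (overflow 60)
  74÷1 = 74 each, +1 to first 0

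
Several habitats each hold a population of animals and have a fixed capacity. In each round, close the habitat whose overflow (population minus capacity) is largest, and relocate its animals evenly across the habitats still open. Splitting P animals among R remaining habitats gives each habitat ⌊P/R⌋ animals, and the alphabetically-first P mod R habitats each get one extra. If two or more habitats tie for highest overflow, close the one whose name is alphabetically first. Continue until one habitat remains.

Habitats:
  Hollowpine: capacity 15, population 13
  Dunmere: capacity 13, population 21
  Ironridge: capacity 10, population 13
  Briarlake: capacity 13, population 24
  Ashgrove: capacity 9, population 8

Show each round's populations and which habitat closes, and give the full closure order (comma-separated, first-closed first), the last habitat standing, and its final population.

Closure order: Briarlake, Dunmere, Ironridge, Ashgrove
Last habitat: Hollowpine with 79 animals

Round 1: Ashgrove=8 Briarlake=24 Dunmere=21 Hollowpine=13 Ironridge=13 → close Briarlake (overflow 11)
  24÷4 = 6 each, +1 to first 0
Round 2: Ashgrove=14 Dunmere=27 Hollowpine=19 Ironridge=19 → close Dunmere (overflow 14)
  27÷3 = 9 each, +1 to first 0
Round 3: Ashgrove=23 Hollowpine=28 Ironridge=28 → close Ironridge (overflow 18)
  28÷2 = 14 each, +1 to first 0
Round 4: Ashgrove=37 Hollowpine=42 → close Ashgrove (overflow 28)
  37÷1 = 37 each, +1 to first 0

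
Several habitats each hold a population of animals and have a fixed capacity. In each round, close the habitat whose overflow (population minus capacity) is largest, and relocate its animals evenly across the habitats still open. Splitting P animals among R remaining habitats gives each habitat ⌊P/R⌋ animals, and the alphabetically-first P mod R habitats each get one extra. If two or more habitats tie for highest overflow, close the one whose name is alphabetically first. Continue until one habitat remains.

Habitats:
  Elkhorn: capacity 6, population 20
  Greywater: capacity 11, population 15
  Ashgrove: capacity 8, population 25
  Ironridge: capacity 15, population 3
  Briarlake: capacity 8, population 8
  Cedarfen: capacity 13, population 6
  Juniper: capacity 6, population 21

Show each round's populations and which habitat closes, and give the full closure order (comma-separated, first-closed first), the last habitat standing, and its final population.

Round 1: Ashgrove=25 Briarlake=8 Cedarfen=6 Elkhorn=20 Greywater=15 Ironridge=3 Juniper=21 → close Ashgrove (overflow 17)
  25÷6 = 4 each, +1 to first 1
Round 2: Briarlake=13 Cedarfen=10 Elkhorn=24 Greywater=19 Ironridge=7 Juniper=25 → close Juniper (overflow 19)
  25÷5 = 5 each, +1 to first 0
Round 3: Briarlake=18 Cedarfen=15 Elkhorn=29 Greywater=24 Ironridge=12 → close Elkhorn (overflow 23)
  29÷4 = 7 each, +1 to first 1
Round 4: Briarlake=26 Cedarfen=22 Greywater=31 Ironridge=19 → close Greywater (overflow 20)
  31÷3 = 10 each, +1 to first 1
Round 5: Briarlake=37 Cedarfen=32 Ironridge=29 → close Briarlake (overflow 29)
  37÷2 = 18 each, +1 to first 1
Round 6: Cedarfen=51 Ironridge=47 → close Cedarfen (overflow 38)
  51÷1 = 51 each, +1 to first 0

Closure order: Ashgrove, Juniper, Elkhorn, Greywater, Briarlake, Cedarfen
Last habitat: Ironridge with 98 animals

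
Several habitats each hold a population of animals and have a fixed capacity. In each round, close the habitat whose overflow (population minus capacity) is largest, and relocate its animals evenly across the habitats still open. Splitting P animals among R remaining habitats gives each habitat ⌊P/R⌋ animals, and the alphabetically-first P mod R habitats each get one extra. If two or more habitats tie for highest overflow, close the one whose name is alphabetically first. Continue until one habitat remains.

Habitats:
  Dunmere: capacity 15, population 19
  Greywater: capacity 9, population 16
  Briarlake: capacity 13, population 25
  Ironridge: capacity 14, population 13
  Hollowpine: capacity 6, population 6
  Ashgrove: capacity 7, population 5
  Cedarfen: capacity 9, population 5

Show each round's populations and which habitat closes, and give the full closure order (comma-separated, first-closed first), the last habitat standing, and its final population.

Closure order: Briarlake, Greywater, Dunmere, Hollowpine, Ashgrove, Ironridge
Last habitat: Cedarfen with 89 animals

Round 1: Ashgrove=5 Briarlake=25 Cedarfen=5 Dunmere=19 Greywater=16 Hollowpine=6 Ironridge=13 → close Briarlake (overflow 12)
  25÷6 = 4 each, +1 to first 1
Round 2: Ashgrove=10 Cedarfen=9 Dunmere=23 Greywater=20 Hollowpine=10 Ironridge=17 → close Greywater (overflow 11)
  20÷5 = 4 each, +1 to first 0
Round 3: Ashgrove=14 Cedarfen=13 Dunmere=27 Hollowpine=14 Ironridge=21 → close Dunmere (overflow 12)
  27÷4 = 6 each, +1 to first 3
Round 4: Ashgrove=21 Cedarfen=20 Hollowpine=21 Ironridge=27 → close Hollowpine (overflow 15)
  21÷3 = 7 each, +1 to first 0
Round 5: Ashgrove=28 Cedarfen=27 Ironridge=34 → close Ashgrove (overflow 21)
  28÷2 = 14 each, +1 to first 0
Round 6: Cedarfen=41 Ironridge=48 → close Ironridge (overflow 34)
  48÷1 = 48 each, +1 to first 0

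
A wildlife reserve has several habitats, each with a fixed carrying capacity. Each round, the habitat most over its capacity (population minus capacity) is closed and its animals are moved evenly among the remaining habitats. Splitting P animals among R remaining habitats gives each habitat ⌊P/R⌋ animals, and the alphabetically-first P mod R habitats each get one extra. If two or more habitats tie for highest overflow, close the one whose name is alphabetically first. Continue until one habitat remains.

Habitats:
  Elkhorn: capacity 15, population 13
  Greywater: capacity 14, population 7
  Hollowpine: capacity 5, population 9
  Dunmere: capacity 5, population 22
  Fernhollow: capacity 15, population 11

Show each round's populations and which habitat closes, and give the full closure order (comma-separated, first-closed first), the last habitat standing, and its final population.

Round 1: Dunmere=22 Elkhorn=13 Fernhollow=11 Greywater=7 Hollowpine=9 → close Dunmere (overflow 17)
  22÷4 = 5 each, +1 to first 2
Round 2: Elkhorn=19 Fernhollow=17 Greywater=12 Hollowpine=14 → close Hollowpine (overflow 9)
  14÷3 = 4 each, +1 to first 2
Round 3: Elkhorn=24 Fernhollow=22 Greywater=16 → close Elkhorn (overflow 9)
  24÷2 = 12 each, +1 to first 0
Round 4: Fernhollow=34 Greywater=28 → close Fernhollow (overflow 19)
  34÷1 = 34 each, +1 to first 0

Closure order: Dunmere, Hollowpine, Elkhorn, Fernhollow
Last habitat: Greywater with 62 animals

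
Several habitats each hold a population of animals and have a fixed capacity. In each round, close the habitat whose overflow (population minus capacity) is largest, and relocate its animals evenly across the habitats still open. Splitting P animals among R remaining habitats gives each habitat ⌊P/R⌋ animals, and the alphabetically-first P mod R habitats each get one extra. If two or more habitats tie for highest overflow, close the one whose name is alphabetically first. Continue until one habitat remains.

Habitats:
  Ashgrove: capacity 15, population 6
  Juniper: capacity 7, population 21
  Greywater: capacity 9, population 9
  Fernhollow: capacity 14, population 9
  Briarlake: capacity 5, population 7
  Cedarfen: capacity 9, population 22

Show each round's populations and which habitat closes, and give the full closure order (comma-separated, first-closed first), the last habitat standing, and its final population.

Round 1: Ashgrove=6 Briarlake=7 Cedarfen=22 Fernhollow=9 Greywater=9 Juniper=21 → close Juniper (overflow 14)
  21÷5 = 4 each, +1 to first 1
Round 2: Ashgrove=11 Briarlake=11 Cedarfen=26 Fernhollow=13 Greywater=13 → close Cedarfen (overflow 17)
  26÷4 = 6 each, +1 to first 2
Round 3: Ashgrove=18 Briarlake=18 Fernhollow=19 Greywater=19 → close Briarlake (overflow 13)
  18÷3 = 6 each, +1 to first 0
Round 4: Ashgrove=24 Fernhollow=25 Greywater=25 → close Greywater (overflow 16)
  25÷2 = 12 each, +1 to first 1
Round 5: Ashgrove=37 Fernhollow=37 → close Fernhollow (overflow 23)
  37÷1 = 37 each, +1 to first 0

Closure order: Juniper, Cedarfen, Briarlake, Greywater, Fernhollow
Last habitat: Ashgrove with 74 animals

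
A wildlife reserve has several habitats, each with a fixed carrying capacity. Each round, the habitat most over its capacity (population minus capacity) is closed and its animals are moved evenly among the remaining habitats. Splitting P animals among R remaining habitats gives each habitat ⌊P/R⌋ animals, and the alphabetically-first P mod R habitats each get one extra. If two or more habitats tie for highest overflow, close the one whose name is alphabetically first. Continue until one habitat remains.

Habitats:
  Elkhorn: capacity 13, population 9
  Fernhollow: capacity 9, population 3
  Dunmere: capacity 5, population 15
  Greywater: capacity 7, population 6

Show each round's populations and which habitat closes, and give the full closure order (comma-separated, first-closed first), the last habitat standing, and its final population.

Round 1: Dunmere=15 Elkhorn=9 Fernhollow=3 Greywater=6 → close Dunmere (overflow 10)
  15÷3 = 5 each, +1 to first 0
Round 2: Elkhorn=14 Fernhollow=8 Greywater=11 → close Greywater (overflow 4)
  11÷2 = 5 each, +1 to first 1
Round 3: Elkhorn=20 Fernhollow=13 → close Elkhorn (overflow 7)
  20÷1 = 20 each, +1 to first 0

Closure order: Dunmere, Greywater, Elkhorn
Last habitat: Fernhollow with 33 animals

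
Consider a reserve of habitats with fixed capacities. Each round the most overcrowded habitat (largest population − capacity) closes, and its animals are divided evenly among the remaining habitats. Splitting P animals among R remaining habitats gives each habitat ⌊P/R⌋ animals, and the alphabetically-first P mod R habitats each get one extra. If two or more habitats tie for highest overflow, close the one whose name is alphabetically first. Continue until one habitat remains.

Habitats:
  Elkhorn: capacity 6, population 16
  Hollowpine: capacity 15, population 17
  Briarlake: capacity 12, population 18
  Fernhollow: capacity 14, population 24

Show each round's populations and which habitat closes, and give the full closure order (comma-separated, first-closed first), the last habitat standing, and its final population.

Round 1: Briarlake=18 Elkhorn=16 Fernhollow=24 Hollowpine=17 → close Elkhorn (overflow 10)
  16÷3 = 5 each, +1 to first 1
Round 2: Briarlake=24 Fernhollow=29 Hollowpine=22 → close Fernhollow (overflow 15)
  29÷2 = 14 each, +1 to first 1
Round 3: Briarlake=39 Hollowpine=36 → close Briarlake (overflow 27)
  39÷1 = 39 each, +1 to first 0

Closure order: Elkhorn, Fernhollow, Briarlake
Last habitat: Hollowpine with 75 animals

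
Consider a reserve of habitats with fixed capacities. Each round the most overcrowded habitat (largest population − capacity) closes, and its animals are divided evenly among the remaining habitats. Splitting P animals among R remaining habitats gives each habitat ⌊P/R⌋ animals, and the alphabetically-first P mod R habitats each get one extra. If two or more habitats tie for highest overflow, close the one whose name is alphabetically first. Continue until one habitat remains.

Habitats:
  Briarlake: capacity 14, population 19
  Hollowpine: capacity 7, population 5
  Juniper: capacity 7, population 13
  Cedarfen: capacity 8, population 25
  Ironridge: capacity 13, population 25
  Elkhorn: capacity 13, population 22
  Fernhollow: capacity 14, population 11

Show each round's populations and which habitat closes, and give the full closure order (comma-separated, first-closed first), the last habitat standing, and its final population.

Round 1: Briarlake=19 Cedarfen=25 Elkhorn=22 Fernhollow=11 Hollowpine=5 Ironridge=25 Juniper=13 → close Cedarfen (overflow 17)
  25÷6 = 4 each, +1 to first 1
Round 2: Briarlake=24 Elkhorn=26 Fernhollow=15 Hollowpine=9 Ironridge=29 Juniper=17 → close Ironridge (overflow 16)
  29÷5 = 5 each, +1 to first 4
Round 3: Briarlake=30 Elkhorn=32 Fernhollow=21 Hollowpine=15 Juniper=22 → close Elkhorn (overflow 19)
  32÷4 = 8 each, +1 to first 0
Round 4: Briarlake=38 Fernhollow=29 Hollowpine=23 Juniper=30 → close Briarlake (overflow 24)
  38÷3 = 12 each, +1 to first 2
Round 5: Fernhollow=42 Hollowpine=36 Juniper=42 → close Juniper (overflow 35)
  42÷2 = 21 each, +1 to first 0
Round 6: Fernhollow=63 Hollowpine=57 → close Hollowpine (overflow 50)
  57÷1 = 57 each, +1 to first 0

Closure order: Cedarfen, Ironridge, Elkhorn, Briarlake, Juniper, Hollowpine
Last habitat: Fernhollow with 120 animals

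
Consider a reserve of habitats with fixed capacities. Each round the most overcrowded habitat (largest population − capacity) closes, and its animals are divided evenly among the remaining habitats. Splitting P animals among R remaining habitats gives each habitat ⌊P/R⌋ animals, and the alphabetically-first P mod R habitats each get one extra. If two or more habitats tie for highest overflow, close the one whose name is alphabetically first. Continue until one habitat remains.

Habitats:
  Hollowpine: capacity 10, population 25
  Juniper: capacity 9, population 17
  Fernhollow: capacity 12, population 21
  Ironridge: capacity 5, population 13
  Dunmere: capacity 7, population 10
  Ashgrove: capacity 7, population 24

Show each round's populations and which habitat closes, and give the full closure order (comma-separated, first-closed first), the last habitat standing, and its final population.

Closure order: Ashgrove, Hollowpine, Fernhollow, Ironridge, Juniper
Last habitat: Dunmere with 110 animals

Round 1: Ashgrove=24 Dunmere=10 Fernhollow=21 Hollowpine=25 Ironridge=13 Juniper=17 → close Ashgrove (overflow 17)
  24÷5 = 4 each, +1 to first 4
Round 2: Dunmere=15 Fernhollow=26 Hollowpine=30 Ironridge=18 Juniper=21 → close Hollowpine (overflow 20)
  30÷4 = 7 each, +1 to first 2
Round 3: Dunmere=23 Fernhollow=34 Ironridge=25 Juniper=28 → close Fernhollow (overflow 22)
  34÷3 = 11 each, +1 to first 1
Round 4: Dunmere=35 Ironridge=36 Juniper=39 → close Ironridge (overflow 31)
  36÷2 = 18 each, +1 to first 0
Round 5: Dunmere=53 Juniper=57 → close Juniper (overflow 48)
  57÷1 = 57 each, +1 to first 0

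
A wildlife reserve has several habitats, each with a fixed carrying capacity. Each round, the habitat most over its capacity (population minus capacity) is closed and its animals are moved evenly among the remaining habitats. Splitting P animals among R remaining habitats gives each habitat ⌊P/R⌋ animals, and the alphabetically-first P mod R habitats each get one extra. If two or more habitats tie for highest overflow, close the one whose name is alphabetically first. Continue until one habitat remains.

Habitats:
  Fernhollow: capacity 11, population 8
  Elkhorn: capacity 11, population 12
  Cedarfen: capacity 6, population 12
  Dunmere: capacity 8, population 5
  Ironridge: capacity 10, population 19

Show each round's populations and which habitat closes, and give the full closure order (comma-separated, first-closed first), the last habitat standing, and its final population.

Closure order: Ironridge, Cedarfen, Elkhorn, Dunmere
Last habitat: Fernhollow with 56 animals

Round 1: Cedarfen=12 Dunmere=5 Elkhorn=12 Fernhollow=8 Ironridge=19 → close Ironridge (overflow 9)
  19÷4 = 4 each, +1 to first 3
Round 2: Cedarfen=17 Dunmere=10 Elkhorn=17 Fernhollow=12 → close Cedarfen (overflow 11)
  17÷3 = 5 each, +1 to first 2
Round 3: Dunmere=16 Elkhorn=23 Fernhollow=17 → close Elkhorn (overflow 12)
  23÷2 = 11 each, +1 to first 1
Round 4: Dunmere=28 Fernhollow=28 → close Dunmere (overflow 20)
  28÷1 = 28 each, +1 to first 0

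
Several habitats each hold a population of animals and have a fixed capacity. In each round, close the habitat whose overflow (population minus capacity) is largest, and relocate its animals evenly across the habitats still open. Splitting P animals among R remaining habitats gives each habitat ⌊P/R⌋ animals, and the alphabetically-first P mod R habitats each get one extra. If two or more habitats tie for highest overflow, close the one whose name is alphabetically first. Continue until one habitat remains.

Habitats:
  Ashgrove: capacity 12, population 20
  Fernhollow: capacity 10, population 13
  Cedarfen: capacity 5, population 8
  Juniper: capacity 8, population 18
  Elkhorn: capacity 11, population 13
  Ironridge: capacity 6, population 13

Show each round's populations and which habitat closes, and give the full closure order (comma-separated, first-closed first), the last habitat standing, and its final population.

Round 1: Ashgrove=20 Cedarfen=8 Elkhorn=13 Fernhollow=13 Ironridge=13 Juniper=18 → close Juniper (overflow 10)
  18÷5 = 3 each, +1 to first 3
Round 2: Ashgrove=24 Cedarfen=12 Elkhorn=17 Fernhollow=16 Ironridge=16 → close Ashgrove (overflow 12)
  24÷4 = 6 each, +1 to first 0
Round 3: Cedarfen=18 Elkhorn=23 Fernhollow=22 Ironridge=22 → close Ironridge (overflow 16)
  22÷3 = 7 each, +1 to first 1
Round 4: Cedarfen=26 Elkhorn=30 Fernhollow=29 → close Cedarfen (overflow 21)
  26÷2 = 13 each, +1 to first 0
Round 5: Elkhorn=43 Fernhollow=42 → close Elkhorn (overflow 32)
  43÷1 = 43 each, +1 to first 0

Closure order: Juniper, Ashgrove, Ironridge, Cedarfen, Elkhorn
Last habitat: Fernhollow with 85 animals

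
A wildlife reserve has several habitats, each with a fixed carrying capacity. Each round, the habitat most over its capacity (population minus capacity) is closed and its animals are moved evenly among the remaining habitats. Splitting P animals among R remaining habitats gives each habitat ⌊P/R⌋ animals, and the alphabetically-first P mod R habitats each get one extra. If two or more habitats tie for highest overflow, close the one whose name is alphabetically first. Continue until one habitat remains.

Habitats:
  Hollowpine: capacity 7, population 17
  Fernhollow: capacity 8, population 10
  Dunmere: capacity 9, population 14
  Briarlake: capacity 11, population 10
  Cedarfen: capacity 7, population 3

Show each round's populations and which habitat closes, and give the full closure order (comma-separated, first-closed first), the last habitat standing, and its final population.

Closure order: Hollowpine, Dunmere, Fernhollow, Briarlake
Last habitat: Cedarfen with 54 animals

Round 1: Briarlake=10 Cedarfen=3 Dunmere=14 Fernhollow=10 Hollowpine=17 → close Hollowpine (overflow 10)
  17÷4 = 4 each, +1 to first 1
Round 2: Briarlake=15 Cedarfen=7 Dunmere=18 Fernhollow=14 → close Dunmere (overflow 9)
  18÷3 = 6 each, +1 to first 0
Round 3: Briarlake=21 Cedarfen=13 Fernhollow=20 → close Fernhollow (overflow 12)
  20÷2 = 10 each, +1 to first 0
Round 4: Briarlake=31 Cedarfen=23 → close Briarlake (overflow 20)
  31÷1 = 31 each, +1 to first 0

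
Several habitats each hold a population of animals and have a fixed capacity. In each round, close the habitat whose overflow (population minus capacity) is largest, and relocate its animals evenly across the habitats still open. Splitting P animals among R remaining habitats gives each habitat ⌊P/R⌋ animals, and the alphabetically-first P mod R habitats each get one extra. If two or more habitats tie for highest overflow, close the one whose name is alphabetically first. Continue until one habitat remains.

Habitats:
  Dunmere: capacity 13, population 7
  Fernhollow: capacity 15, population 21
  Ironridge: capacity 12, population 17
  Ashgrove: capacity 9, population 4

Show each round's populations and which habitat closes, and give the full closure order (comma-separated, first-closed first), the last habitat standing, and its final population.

Closure order: Fernhollow, Ironridge, Ashgrove
Last habitat: Dunmere with 49 animals

Round 1: Ashgrove=4 Dunmere=7 Fernhollow=21 Ironridge=17 → close Fernhollow (overflow 6)
  21÷3 = 7 each, +1 to first 0
Round 2: Ashgrove=11 Dunmere=14 Ironridge=24 → close Ironridge (overflow 12)
  24÷2 = 12 each, +1 to first 0
Round 3: Ashgrove=23 Dunmere=26 → close Ashgrove (overflow 14)
  23÷1 = 23 each, +1 to first 0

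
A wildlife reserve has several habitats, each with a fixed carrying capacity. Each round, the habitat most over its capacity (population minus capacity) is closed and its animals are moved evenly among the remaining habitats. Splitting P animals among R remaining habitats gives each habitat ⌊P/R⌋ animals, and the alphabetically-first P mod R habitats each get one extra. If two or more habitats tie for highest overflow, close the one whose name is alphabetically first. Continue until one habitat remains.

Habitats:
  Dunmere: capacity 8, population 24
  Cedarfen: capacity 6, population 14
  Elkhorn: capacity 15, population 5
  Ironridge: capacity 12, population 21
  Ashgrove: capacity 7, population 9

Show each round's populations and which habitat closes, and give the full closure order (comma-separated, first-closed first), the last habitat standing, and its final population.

Closure order: Dunmere, Ironridge, Cedarfen, Ashgrove
Last habitat: Elkhorn with 73 animals

Round 1: Ashgrove=9 Cedarfen=14 Dunmere=24 Elkhorn=5 Ironridge=21 → close Dunmere (overflow 16)
  24÷4 = 6 each, +1 to first 0
Round 2: Ashgrove=15 Cedarfen=20 Elkhorn=11 Ironridge=27 → close Ironridge (overflow 15)
  27÷3 = 9 each, +1 to first 0
Round 3: Ashgrove=24 Cedarfen=29 Elkhorn=20 → close Cedarfen (overflow 23)
  29÷2 = 14 each, +1 to first 1
Round 4: Ashgrove=39 Elkhorn=34 → close Ashgrove (overflow 32)
  39÷1 = 39 each, +1 to first 0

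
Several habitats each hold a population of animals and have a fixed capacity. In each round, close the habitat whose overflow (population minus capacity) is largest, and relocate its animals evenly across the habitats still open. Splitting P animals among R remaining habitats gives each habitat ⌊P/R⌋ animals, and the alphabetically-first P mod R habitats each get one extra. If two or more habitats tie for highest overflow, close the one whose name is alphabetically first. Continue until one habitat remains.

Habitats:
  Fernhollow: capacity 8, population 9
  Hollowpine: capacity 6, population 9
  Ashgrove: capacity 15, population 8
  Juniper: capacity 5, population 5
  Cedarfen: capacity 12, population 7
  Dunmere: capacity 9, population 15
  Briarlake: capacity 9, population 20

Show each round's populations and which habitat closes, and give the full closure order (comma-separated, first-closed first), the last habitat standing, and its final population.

Closure order: Briarlake, Dunmere, Hollowpine, Fernhollow, Juniper, Cedarfen
Last habitat: Ashgrove with 73 animals

Round 1: Ashgrove=8 Briarlake=20 Cedarfen=7 Dunmere=15 Fernhollow=9 Hollowpine=9 Juniper=5 → close Briarlake (overflow 11)
  20÷6 = 3 each, +1 to first 2
Round 2: Ashgrove=12 Cedarfen=11 Dunmere=18 Fernhollow=12 Hollowpine=12 Juniper=8 → close Dunmere (overflow 9)
  18÷5 = 3 each, +1 to first 3
Round 3: Ashgrove=16 Cedarfen=15 Fernhollow=16 Hollowpine=15 Juniper=11 → close Hollowpine (overflow 9)
  15÷4 = 3 each, +1 to first 3
Round 4: Ashgrove=20 Cedarfen=19 Fernhollow=20 Juniper=14 → close Fernhollow (overflow 12)
  20÷3 = 6 each, +1 to first 2
Round 5: Ashgrove=27 Cedarfen=26 Juniper=20 → close Juniper (overflow 15)
  20÷2 = 10 each, +1 to first 0
Round 6: Ashgrove=37 Cedarfen=36 → close Cedarfen (overflow 24)
  36÷1 = 36 each, +1 to first 0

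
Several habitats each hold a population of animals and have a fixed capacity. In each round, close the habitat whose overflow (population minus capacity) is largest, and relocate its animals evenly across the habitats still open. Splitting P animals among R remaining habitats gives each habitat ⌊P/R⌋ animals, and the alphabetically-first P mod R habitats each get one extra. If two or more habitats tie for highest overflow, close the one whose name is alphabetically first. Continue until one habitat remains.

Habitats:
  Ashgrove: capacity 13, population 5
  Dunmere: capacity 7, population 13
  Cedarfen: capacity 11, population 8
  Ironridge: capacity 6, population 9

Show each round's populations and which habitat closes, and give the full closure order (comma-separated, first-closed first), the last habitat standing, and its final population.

Closure order: Dunmere, Ironridge, Cedarfen
Last habitat: Ashgrove with 35 animals

Round 1: Ashgrove=5 Cedarfen=8 Dunmere=13 Ironridge=9 → close Dunmere (overflow 6)
  13÷3 = 4 each, +1 to first 1
Round 2: Ashgrove=10 Cedarfen=12 Ironridge=13 → close Ironridge (overflow 7)
  13÷2 = 6 each, +1 to first 1
Round 3: Ashgrove=17 Cedarfen=18 → close Cedarfen (overflow 7)
  18÷1 = 18 each, +1 to first 0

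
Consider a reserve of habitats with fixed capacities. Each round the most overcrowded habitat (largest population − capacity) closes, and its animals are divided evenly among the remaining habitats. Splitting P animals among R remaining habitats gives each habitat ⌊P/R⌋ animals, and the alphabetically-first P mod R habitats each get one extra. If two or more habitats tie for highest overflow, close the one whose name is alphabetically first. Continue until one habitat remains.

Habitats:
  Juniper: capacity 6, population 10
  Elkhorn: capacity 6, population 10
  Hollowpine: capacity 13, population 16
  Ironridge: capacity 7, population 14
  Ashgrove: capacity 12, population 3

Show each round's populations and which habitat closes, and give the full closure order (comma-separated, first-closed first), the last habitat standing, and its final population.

Round 1: Ashgrove=3 Elkhorn=10 Hollowpine=16 Ironridge=14 Juniper=10 → close Ironridge (overflow 7)
  14÷4 = 3 each, +1 to first 2
Round 2: Ashgrove=7 Elkhorn=14 Hollowpine=19 Juniper=13 → close Elkhorn (overflow 8)
  14÷3 = 4 each, +1 to first 2
Round 3: Ashgrove=12 Hollowpine=24 Juniper=17 → close Hollowpine (overflow 11)
  24÷2 = 12 each, +1 to first 0
Round 4: Ashgrove=24 Juniper=29 → close Juniper (overflow 23)
  29÷1 = 29 each, +1 to first 0

Closure order: Ironridge, Elkhorn, Hollowpine, Juniper
Last habitat: Ashgrove with 53 animals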